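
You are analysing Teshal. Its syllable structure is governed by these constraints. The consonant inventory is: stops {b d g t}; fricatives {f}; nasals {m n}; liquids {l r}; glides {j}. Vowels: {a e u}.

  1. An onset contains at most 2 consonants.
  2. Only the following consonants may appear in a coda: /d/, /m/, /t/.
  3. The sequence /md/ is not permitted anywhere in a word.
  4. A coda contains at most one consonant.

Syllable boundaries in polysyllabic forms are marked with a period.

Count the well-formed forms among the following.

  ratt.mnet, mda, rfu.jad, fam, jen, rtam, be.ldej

3

ratt.mnet — violates constraint 4: syllable 1 coda /tt/ has 2 consonants (> 1) → ill-formed
mda — violates constraint 3: contains banned sequence /md/ → ill-formed
rfu.jad — σ1 onset /rf/ (2C), coda /∅/ ok; σ2 onset /j/, coda /d/ ok → well-formed
fam — σ1 onset /f/, coda /m/ ok → well-formed
jen — violates constraint 2: syllable 1 coda contains /n/, which is not a licensed coda consonant → ill-formed
rtam — σ1 onset /rt/ (2C), coda /m/ ok → well-formed
be.ldej — violates constraint 2: syllable 2 coda contains /j/, which is not a licensed coda consonant → ill-formed
Well-formed: rfu.jad, fam, rtam → 3.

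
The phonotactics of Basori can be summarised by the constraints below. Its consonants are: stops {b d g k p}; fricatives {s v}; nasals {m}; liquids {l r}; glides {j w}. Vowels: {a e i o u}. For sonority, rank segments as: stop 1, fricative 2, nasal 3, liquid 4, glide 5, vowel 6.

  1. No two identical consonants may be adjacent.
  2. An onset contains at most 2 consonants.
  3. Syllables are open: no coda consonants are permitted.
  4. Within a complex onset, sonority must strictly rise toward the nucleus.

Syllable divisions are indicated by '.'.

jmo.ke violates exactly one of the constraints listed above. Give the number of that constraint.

4

jmo.ke: syllable 1 onset /jm/: /j/ (glide, 5) → /m/ (nasal, 3) does not rise.
This is a violation of constraint 4: "Within a complex onset, sonority must strictly rise toward the nucleus."
The remaining constraints (1, 2, 3) are satisfied.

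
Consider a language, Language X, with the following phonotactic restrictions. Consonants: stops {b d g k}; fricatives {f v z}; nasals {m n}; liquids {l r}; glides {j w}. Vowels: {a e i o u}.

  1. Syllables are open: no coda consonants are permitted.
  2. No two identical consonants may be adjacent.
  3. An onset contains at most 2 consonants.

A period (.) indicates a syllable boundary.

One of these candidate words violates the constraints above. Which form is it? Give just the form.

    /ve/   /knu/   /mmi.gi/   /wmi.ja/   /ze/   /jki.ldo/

/ve/ — σ1 onset /v/, coda /∅/ ok → licit
/knu/ — σ1 onset /kn/ (2C), coda /∅/ ok → licit
/mmi.gi/ — violates constraint 2: adjacent identical consonants /mm/ → illicit
/wmi.ja/ — σ1 onset /wm/ (2C), coda /∅/ ok; σ2 onset /j/, coda /∅/ ok → licit
/ze/ — σ1 onset /z/, coda /∅/ ok → licit
/jki.ldo/ — σ1 onset /jk/ (2C), coda /∅/ ok; σ2 onset /ld/ (2C), coda /∅/ ok → licit

/mmi.gi/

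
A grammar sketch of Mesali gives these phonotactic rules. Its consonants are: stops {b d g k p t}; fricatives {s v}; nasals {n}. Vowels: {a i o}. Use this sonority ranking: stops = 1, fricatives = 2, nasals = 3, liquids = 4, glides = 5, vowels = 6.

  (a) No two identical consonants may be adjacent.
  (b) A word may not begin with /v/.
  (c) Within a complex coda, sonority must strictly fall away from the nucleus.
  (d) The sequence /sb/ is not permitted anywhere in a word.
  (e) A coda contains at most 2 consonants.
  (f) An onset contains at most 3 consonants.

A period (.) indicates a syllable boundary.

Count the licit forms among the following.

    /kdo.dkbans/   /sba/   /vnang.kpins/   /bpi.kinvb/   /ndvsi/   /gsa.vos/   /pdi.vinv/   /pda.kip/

/kdo.dkbans/ — σ1 onset /kd/ (2C), coda /∅/ ok; σ2 onset /dkb/ (3C), coda /ns/ (3→2 falls) ok → licit
/sba/ — violates constraint (d): contains banned sequence /sb/ → illicit
/vnang.kpins/ — violates constraint (b): word begins with /v/ → illicit
/bpi.kinvb/ — violates constraint (e): syllable 2 coda /nvb/ has 3 consonants (> 2) → illicit
/ndvsi/ — violates constraint (f): syllable 1 onset /ndvs/ has 4 consonants (> 3) → illicit
/gsa.vos/ — σ1 onset /gs/ (2C), coda /∅/ ok; σ2 onset /v/, coda /s/ ok → licit
/pdi.vinv/ — σ1 onset /pd/ (2C), coda /∅/ ok; σ2 onset /v/, coda /nv/ (3→2 falls) ok → licit
/pda.kip/ — σ1 onset /pd/ (2C), coda /∅/ ok; σ2 onset /k/, coda /p/ ok → licit
Licit: /kdo.dkbans/, /gsa.vos/, /pdi.vinv/, /pda.kip/ → 4.

4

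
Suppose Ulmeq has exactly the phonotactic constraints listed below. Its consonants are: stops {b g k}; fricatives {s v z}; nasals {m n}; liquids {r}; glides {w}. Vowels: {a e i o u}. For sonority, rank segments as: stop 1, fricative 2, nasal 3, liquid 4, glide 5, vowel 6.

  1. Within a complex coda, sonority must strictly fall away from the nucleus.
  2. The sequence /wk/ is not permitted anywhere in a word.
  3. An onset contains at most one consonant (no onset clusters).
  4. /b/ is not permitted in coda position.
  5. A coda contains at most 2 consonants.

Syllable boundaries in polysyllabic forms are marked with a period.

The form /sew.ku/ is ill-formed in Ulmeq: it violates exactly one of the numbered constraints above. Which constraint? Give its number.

2

/sew.ku/: contains banned sequence /wk/.
This is a violation of constraint 2: "The sequence /wk/ is not permitted anywhere in a word."
The remaining constraints (1, 3, 4, 5) are satisfied.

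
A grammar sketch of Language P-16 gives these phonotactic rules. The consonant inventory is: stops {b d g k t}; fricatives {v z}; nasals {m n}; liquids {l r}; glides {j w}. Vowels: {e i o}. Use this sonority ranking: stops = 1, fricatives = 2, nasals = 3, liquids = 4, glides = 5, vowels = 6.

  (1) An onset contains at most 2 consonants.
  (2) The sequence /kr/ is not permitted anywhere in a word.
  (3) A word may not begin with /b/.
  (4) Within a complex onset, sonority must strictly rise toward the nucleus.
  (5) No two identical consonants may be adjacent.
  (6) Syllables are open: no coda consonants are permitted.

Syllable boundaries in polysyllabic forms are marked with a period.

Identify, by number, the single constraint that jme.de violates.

jme.de: syllable 1 onset /jm/: /j/ (glide, 5) → /m/ (nasal, 3) does not rise.
This is a violation of constraint 4: "Within a complex onset, sonority must strictly rise toward the nucleus."
The remaining constraints (1, 2, 3, 5, 6) are satisfied.

4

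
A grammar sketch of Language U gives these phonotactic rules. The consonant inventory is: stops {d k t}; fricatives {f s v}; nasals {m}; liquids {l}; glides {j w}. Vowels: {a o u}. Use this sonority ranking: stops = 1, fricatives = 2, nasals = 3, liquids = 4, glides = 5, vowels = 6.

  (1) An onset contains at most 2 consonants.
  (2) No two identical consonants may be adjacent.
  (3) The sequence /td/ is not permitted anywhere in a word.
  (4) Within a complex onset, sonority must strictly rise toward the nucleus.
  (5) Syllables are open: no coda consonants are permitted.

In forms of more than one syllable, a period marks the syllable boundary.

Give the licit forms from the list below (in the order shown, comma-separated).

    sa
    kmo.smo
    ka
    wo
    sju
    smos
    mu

sa, kmo.smo, ka, wo, sju, mu

sa — σ1 onset /s/, coda /∅/ ok → licit
kmo.smo — σ1 onset /km/ (1→3 rises), coda /∅/ ok; σ2 onset /sm/ (2→3 rises), coda /∅/ ok → licit
ka — σ1 onset /k/, coda /∅/ ok → licit
wo — σ1 onset /w/, coda /∅/ ok → licit
sju — σ1 onset /sj/ (2→5 rises), coda /∅/ ok → licit
smos — violates constraint 5: syllable 1 coda /s/ has 1 consonant (> 0) → illicit
mu — σ1 onset /m/, coda /∅/ ok → licit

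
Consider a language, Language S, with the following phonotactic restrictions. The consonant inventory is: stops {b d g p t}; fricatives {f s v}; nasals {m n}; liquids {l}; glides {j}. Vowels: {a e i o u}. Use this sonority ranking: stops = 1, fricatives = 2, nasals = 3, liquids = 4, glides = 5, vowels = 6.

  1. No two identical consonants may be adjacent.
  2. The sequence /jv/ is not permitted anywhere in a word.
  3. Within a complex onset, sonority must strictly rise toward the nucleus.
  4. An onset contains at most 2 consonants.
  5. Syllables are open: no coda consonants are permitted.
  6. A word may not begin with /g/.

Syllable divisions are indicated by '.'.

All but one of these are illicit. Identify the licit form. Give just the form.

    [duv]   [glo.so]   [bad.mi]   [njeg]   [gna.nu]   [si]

[duv] — violates constraint 5: syllable 1 coda /v/ has 1 consonant (> 0) → illicit
[glo.so] — violates constraint 6: word begins with /g/ → illicit
[bad.mi] — violates constraint 5: syllable 1 coda /d/ has 1 consonant (> 0) → illicit
[njeg] — violates constraint 5: syllable 1 coda /g/ has 1 consonant (> 0) → illicit
[gna.nu] — violates constraint 6: word begins with /g/ → illicit
[si] — σ1 onset /s/, coda /∅/ ok → licit

[si]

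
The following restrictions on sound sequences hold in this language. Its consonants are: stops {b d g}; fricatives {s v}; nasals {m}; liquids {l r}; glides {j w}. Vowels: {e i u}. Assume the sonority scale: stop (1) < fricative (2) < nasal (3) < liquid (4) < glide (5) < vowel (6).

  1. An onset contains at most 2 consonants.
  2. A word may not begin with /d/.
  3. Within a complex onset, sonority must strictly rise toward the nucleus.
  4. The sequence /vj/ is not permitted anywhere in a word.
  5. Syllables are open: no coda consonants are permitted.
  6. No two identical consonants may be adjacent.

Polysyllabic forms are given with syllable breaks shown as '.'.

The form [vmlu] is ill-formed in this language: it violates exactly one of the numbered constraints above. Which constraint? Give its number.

[vmlu]: syllable 1 onset /vml/ has 3 consonants (> 2).
This is a violation of constraint 1: "An onset contains at most 2 consonants."
The remaining constraints (2, 3, 4, 5, 6) are satisfied.

1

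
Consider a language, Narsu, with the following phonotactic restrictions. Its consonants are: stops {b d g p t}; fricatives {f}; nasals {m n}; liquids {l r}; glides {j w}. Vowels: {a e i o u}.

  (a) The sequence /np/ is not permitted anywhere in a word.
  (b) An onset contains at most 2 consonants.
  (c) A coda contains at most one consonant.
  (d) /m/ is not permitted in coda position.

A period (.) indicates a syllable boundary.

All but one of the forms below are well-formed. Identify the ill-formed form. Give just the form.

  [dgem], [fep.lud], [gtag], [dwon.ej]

[dgem] — violates constraint (d): syllable 1 coda contains /m/ → ill-formed
[fep.lud] — σ1 onset /f/, coda /p/ ok; σ2 onset /l/, coda /d/ ok → well-formed
[gtag] — σ1 onset /gt/ (2C), coda /g/ ok → well-formed
[dwon.ej] — σ1 onset /dw/ (2C), coda /n/ ok; σ2 onset /∅/, coda /j/ ok → well-formed

[dgem]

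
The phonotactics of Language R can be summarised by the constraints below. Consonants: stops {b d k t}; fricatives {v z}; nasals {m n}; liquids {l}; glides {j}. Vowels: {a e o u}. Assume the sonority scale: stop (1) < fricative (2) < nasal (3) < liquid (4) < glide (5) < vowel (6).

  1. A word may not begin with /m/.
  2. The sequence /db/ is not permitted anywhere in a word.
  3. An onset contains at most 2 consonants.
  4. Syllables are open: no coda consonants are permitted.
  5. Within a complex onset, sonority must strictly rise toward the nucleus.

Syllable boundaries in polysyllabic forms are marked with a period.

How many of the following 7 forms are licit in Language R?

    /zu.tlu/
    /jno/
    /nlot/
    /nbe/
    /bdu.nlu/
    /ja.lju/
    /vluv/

2

/zu.tlu/ — σ1 onset /z/, coda /∅/ ok; σ2 onset /tl/ (1→4 rises), coda /∅/ ok → licit
/jno/ — violates constraint 5: syllable 1 onset /jn/: /j/ (glide, 5) → /n/ (nasal, 3) does not rise → illicit
/nlot/ — violates constraint 4: syllable 1 coda /t/ has 1 consonant (> 0) → illicit
/nbe/ — violates constraint 5: syllable 1 onset /nb/: /n/ (nasal, 3) → /b/ (stop, 1) does not rise → illicit
/bdu.nlu/ — violates constraint 5: syllable 1 onset /bd/: /b/ (stop, 1) → /d/ (stop, 1) does not rise → illicit
/ja.lju/ — σ1 onset /j/, coda /∅/ ok; σ2 onset /lj/ (4→5 rises), coda /∅/ ok → licit
/vluv/ — violates constraint 4: syllable 1 coda /v/ has 1 consonant (> 0) → illicit
Licit: /zu.tlu/, /ja.lju/ → 2.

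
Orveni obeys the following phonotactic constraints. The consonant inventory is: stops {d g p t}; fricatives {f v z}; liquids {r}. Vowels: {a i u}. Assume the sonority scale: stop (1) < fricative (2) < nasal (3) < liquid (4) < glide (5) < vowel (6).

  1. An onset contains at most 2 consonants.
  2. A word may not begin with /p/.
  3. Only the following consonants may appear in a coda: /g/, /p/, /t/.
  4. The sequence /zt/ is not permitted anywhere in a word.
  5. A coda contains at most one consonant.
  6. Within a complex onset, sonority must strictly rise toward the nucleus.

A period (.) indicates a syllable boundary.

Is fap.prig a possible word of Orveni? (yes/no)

yes

fap.prig — σ1 onset /f/, coda /p/ ok; σ2 onset /pr/ (1→4 rises), coda /g/ ok → phonotactically legal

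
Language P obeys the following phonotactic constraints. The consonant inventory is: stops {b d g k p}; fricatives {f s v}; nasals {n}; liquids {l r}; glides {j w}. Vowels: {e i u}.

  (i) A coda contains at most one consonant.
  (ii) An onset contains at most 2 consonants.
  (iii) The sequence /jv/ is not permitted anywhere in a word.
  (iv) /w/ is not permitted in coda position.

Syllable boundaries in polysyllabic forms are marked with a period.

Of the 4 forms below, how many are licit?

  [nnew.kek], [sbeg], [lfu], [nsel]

3

[nnew.kek] — violates constraint (iv): syllable 1 coda contains /w/ → illicit
[sbeg] — σ1 onset /sb/ (2C), coda /g/ ok → licit
[lfu] — σ1 onset /lf/ (2C), coda /∅/ ok → licit
[nsel] — σ1 onset /ns/ (2C), coda /l/ ok → licit
Licit: [sbeg], [lfu], [nsel] → 3.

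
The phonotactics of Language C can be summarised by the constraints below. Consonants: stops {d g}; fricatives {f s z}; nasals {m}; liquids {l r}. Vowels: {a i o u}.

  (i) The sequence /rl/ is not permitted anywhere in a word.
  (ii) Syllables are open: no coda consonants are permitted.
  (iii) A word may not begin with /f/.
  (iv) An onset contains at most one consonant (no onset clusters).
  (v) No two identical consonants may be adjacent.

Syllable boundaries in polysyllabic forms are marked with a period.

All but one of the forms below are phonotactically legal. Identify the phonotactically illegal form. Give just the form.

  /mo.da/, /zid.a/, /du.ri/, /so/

/zid.a/

/mo.da/ — σ1 onset /m/, coda /∅/ ok; σ2 onset /d/, coda /∅/ ok → phonotactically legal
/zid.a/ — violates constraint (ii): syllable 1 coda /d/ has 1 consonant (> 0) → phonotactically illegal
/du.ri/ — σ1 onset /d/, coda /∅/ ok; σ2 onset /r/, coda /∅/ ok → phonotactically legal
/so/ — σ1 onset /s/, coda /∅/ ok → phonotactically legal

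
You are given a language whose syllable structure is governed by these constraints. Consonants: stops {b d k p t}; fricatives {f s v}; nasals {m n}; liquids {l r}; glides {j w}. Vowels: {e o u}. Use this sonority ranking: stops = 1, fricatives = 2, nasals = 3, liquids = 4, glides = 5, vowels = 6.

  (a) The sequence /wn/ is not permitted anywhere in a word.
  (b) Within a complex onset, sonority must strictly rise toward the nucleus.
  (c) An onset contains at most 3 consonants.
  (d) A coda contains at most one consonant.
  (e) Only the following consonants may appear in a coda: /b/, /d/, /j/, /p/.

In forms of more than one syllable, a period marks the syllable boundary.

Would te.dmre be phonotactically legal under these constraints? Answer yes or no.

yes

te.dmre — σ1 onset /t/, coda /∅/ ok; σ2 onset /dmr/ (1→3→4 rises), coda /∅/ ok → phonotactically legal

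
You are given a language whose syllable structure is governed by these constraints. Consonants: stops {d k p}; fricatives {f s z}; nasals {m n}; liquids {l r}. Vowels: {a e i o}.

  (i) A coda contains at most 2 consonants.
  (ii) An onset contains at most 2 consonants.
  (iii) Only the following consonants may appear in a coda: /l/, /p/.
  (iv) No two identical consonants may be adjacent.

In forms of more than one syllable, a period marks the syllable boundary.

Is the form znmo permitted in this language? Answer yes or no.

no

znmo — violates constraint (ii): syllable 1 onset /znm/ has 3 consonants (> 2) → not permitted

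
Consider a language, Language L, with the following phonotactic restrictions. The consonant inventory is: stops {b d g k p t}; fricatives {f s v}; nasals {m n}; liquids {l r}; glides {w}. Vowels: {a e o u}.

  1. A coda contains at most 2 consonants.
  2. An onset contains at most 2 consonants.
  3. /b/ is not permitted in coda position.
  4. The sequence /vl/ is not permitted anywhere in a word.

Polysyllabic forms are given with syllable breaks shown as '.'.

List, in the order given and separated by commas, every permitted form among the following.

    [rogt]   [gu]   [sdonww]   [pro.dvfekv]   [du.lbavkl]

[rogt], [gu]

[rogt] — σ1 onset /r/, coda /gt/ (2C) ok → permitted
[gu] — σ1 onset /g/, coda /∅/ ok → permitted
[sdonww] — violates constraint 1: syllable 1 coda /nww/ has 3 consonants (> 2) → not permitted
[pro.dvfekv] — violates constraint 2: syllable 2 onset /dvf/ has 3 consonants (> 2) → not permitted
[du.lbavkl] — violates constraint 1: syllable 2 coda /vkl/ has 3 consonants (> 2) → not permitted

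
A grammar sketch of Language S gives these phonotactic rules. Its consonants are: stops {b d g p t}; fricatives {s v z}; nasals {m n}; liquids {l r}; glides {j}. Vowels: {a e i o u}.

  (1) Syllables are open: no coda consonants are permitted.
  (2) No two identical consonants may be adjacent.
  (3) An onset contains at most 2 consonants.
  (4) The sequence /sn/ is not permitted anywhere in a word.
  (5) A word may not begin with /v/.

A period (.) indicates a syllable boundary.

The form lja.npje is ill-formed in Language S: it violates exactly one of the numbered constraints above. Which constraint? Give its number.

lja.npje: syllable 2 onset /npj/ has 3 consonants (> 2).
This is a violation of constraint 3: "An onset contains at most 2 consonants."
The remaining constraints (1, 2, 4, 5) are satisfied.

3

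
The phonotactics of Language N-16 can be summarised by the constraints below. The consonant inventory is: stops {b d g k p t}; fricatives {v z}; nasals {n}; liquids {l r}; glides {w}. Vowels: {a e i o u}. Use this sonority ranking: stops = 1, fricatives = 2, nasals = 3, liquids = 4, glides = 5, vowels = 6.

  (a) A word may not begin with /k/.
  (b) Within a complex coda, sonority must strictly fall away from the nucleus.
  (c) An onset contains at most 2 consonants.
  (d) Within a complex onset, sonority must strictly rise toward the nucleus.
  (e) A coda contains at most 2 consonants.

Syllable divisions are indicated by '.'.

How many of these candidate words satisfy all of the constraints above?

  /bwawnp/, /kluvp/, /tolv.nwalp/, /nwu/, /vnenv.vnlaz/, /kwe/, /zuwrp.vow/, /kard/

/bwawnp/ — violates constraint (e): syllable 1 coda /wnp/ has 3 consonants (> 2) → not permitted
/kluvp/ — violates constraint (a): word begins with /k/ → not permitted
/tolv.nwalp/ — σ1 onset /t/, coda /lv/ (4→2 falls) ok; σ2 onset /nw/ (3→5 rises), coda /lp/ (4→1 falls) ok → permitted
/nwu/ — σ1 onset /nw/ (3→5 rises), coda /∅/ ok → permitted
/vnenv.vnlaz/ — violates constraint (c): syllable 2 onset /vnl/ has 3 consonants (> 2) → not permitted
/kwe/ — violates constraint (a): word begins with /k/ → not permitted
/zuwrp.vow/ — violates constraint (e): syllable 1 coda /wrp/ has 3 consonants (> 2) → not permitted
/kard/ — violates constraint (a): word begins with /k/ → not permitted
Permitted: /tolv.nwalp/, /nwu/ → 2.

2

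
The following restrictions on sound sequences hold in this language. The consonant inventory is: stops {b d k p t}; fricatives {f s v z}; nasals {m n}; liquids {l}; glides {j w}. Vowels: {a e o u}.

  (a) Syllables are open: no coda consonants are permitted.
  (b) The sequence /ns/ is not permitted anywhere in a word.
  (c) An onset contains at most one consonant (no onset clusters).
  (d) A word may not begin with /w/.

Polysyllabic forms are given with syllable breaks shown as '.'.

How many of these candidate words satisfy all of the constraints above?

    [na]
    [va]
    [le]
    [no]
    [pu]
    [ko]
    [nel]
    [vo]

7

[na] — σ1 onset /n/, coda /∅/ ok → permitted
[va] — σ1 onset /v/, coda /∅/ ok → permitted
[le] — σ1 onset /l/, coda /∅/ ok → permitted
[no] — σ1 onset /n/, coda /∅/ ok → permitted
[pu] — σ1 onset /p/, coda /∅/ ok → permitted
[ko] — σ1 onset /k/, coda /∅/ ok → permitted
[nel] — violates constraint (a): syllable 1 coda /l/ has 1 consonant (> 0) → not permitted
[vo] — σ1 onset /v/, coda /∅/ ok → permitted
Permitted: [na], [va], [le], [no], [pu], [ko], [vo] → 7.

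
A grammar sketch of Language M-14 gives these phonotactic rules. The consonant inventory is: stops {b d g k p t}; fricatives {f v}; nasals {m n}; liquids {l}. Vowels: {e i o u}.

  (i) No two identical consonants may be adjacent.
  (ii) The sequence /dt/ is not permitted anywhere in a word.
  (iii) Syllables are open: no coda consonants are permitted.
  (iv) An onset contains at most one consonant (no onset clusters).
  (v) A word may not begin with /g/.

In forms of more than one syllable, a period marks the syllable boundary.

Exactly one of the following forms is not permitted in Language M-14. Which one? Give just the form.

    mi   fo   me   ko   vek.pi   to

vek.pi

mi — σ1 onset /m/, coda /∅/ ok → permitted
fo — σ1 onset /f/, coda /∅/ ok → permitted
me — σ1 onset /m/, coda /∅/ ok → permitted
ko — σ1 onset /k/, coda /∅/ ok → permitted
vek.pi — violates constraint (iii): syllable 1 coda /k/ has 1 consonant (> 0) → not permitted
to — σ1 onset /t/, coda /∅/ ok → permitted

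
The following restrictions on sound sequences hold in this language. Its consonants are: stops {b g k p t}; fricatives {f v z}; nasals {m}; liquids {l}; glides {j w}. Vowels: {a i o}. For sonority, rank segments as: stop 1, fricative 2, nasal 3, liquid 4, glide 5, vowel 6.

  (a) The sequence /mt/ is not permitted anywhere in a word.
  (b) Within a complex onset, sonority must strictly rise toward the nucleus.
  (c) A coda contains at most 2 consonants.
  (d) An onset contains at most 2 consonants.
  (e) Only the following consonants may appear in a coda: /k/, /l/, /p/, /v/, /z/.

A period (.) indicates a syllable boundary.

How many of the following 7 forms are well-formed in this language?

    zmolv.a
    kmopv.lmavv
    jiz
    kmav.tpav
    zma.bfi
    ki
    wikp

5

zmolv.a — σ1 onset /zm/ (2→3 rises), coda /lv/ (2C) ok; σ2 onset /∅/, coda /∅/ ok → well-formed
kmopv.lmavv — violates constraint (b): syllable 2 onset /lm/: /l/ (liquid, 4) → /m/ (nasal, 3) does not rise → ill-formed
jiz — σ1 onset /j/, coda /z/ ok → well-formed
kmav.tpav — violates constraint (b): syllable 2 onset /tp/: /t/ (stop, 1) → /p/ (stop, 1) does not rise → ill-formed
zma.bfi — σ1 onset /zm/ (2→3 rises), coda /∅/ ok; σ2 onset /bf/ (1→2 rises), coda /∅/ ok → well-formed
ki — σ1 onset /k/, coda /∅/ ok → well-formed
wikp — σ1 onset /w/, coda /kp/ (2C) ok → well-formed
Well-formed: zmolv.a, jiz, zma.bfi, ki, wikp → 5.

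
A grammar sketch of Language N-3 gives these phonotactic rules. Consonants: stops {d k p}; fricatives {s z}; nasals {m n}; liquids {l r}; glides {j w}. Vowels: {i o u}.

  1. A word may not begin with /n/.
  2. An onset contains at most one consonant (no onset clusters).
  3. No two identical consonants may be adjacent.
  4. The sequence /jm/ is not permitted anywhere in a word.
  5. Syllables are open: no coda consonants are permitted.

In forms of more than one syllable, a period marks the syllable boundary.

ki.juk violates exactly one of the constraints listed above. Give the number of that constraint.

ki.juk: syllable 2 coda /k/ has 1 consonant (> 0).
This is a violation of constraint 5: "Syllables are open: no coda consonants are permitted."
The remaining constraints (1, 2, 3, 4) are satisfied.

5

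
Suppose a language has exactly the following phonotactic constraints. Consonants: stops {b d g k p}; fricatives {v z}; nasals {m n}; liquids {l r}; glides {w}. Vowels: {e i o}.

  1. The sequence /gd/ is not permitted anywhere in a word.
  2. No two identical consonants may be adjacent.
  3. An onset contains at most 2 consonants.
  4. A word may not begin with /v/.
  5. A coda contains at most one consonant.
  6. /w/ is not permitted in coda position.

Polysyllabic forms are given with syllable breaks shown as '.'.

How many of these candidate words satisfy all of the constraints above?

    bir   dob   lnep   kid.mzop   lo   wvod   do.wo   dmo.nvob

bir — σ1 onset /b/, coda /r/ ok → phonotactically legal
dob — σ1 onset /d/, coda /b/ ok → phonotactically legal
lnep — σ1 onset /ln/ (2C), coda /p/ ok → phonotactically legal
kid.mzop — σ1 onset /k/, coda /d/ ok; σ2 onset /mz/ (2C), coda /p/ ok → phonotactically legal
lo — σ1 onset /l/, coda /∅/ ok → phonotactically legal
wvod — σ1 onset /wv/ (2C), coda /d/ ok → phonotactically legal
do.wo — σ1 onset /d/, coda /∅/ ok; σ2 onset /w/, coda /∅/ ok → phonotactically legal
dmo.nvob — σ1 onset /dm/ (2C), coda /∅/ ok; σ2 onset /nv/ (2C), coda /b/ ok → phonotactically legal
Phonotactically legal: bir, dob, lnep, kid.mzop, lo, wvod, do.wo, dmo.nvob → 8.

8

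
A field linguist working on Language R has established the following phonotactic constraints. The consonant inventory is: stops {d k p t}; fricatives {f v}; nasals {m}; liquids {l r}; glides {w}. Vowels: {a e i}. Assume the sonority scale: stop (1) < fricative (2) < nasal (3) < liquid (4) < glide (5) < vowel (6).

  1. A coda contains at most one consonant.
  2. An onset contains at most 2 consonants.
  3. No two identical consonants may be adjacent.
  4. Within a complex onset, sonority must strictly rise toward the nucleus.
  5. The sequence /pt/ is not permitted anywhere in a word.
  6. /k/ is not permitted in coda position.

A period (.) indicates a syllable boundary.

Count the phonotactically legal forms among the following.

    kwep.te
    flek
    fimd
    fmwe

kwep.te — violates constraint 5: contains banned sequence /pt/ → phonotactically illegal
flek — violates constraint 6: syllable 1 coda contains /k/ → phonotactically illegal
fimd — violates constraint 1: syllable 1 coda /md/ has 2 consonants (> 1) → phonotactically illegal
fmwe — violates constraint 2: syllable 1 onset /fmw/ has 3 consonants (> 2) → phonotactically illegal
No form is phonotactically legal → 0.

0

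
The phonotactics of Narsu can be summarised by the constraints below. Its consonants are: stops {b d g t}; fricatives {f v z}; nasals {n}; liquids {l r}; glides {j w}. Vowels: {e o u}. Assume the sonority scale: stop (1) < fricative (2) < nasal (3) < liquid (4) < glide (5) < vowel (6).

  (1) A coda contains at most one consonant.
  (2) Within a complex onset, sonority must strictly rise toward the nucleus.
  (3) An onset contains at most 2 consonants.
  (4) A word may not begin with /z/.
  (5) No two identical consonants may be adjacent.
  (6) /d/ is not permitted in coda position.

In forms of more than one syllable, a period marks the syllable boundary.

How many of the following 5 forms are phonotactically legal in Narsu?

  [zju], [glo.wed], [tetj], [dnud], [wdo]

[zju] — violates constraint 4: word begins with /z/ → phonotactically illegal
[glo.wed] — violates constraint 6: syllable 2 coda contains /d/ → phonotactically illegal
[tetj] — violates constraint 1: syllable 1 coda /tj/ has 2 consonants (> 1) → phonotactically illegal
[dnud] — violates constraint 6: syllable 1 coda contains /d/ → phonotactically illegal
[wdo] — violates constraint 2: syllable 1 onset /wd/: /w/ (glide, 5) → /d/ (stop, 1) does not rise → phonotactically illegal
No form is phonotactically legal → 0.

0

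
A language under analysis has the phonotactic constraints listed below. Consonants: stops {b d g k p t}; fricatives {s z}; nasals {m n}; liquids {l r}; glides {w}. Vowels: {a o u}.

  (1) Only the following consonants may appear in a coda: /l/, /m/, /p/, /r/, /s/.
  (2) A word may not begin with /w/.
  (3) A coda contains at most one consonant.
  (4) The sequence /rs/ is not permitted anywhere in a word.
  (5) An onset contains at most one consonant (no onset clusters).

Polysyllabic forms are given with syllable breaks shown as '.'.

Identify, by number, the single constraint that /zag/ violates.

/zag/: syllable 1 coda contains /g/, which is not a licensed coda consonant.
This is a violation of constraint 1: "Only the following consonants may appear in a coda: /l/, /m/, /p/, /r/, /s/."
The remaining constraints (2, 3, 4, 5) are satisfied.

1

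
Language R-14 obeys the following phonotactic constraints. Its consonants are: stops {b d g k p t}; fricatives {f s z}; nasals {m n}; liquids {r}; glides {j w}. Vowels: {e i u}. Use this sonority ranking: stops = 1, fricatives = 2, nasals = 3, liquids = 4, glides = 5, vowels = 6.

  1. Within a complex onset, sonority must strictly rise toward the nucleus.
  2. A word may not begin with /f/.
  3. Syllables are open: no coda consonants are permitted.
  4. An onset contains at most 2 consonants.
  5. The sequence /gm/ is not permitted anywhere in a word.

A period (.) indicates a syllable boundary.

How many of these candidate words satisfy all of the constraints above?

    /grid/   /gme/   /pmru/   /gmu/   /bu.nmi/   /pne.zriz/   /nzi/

/grid/ — violates constraint 3: syllable 1 coda /d/ has 1 consonant (> 0) → illicit
/gme/ — violates constraint 5: contains banned sequence /gm/ → illicit
/pmru/ — violates constraint 4: syllable 1 onset /pmr/ has 3 consonants (> 2) → illicit
/gmu/ — violates constraint 5: contains banned sequence /gm/ → illicit
/bu.nmi/ — violates constraint 1: syllable 2 onset /nm/: /n/ (nasal, 3) → /m/ (nasal, 3) does not rise → illicit
/pne.zriz/ — violates constraint 3: syllable 2 coda /z/ has 1 consonant (> 0) → illicit
/nzi/ — violates constraint 1: syllable 1 onset /nz/: /n/ (nasal, 3) → /z/ (fricative, 2) does not rise → illicit
No form is licit → 0.

0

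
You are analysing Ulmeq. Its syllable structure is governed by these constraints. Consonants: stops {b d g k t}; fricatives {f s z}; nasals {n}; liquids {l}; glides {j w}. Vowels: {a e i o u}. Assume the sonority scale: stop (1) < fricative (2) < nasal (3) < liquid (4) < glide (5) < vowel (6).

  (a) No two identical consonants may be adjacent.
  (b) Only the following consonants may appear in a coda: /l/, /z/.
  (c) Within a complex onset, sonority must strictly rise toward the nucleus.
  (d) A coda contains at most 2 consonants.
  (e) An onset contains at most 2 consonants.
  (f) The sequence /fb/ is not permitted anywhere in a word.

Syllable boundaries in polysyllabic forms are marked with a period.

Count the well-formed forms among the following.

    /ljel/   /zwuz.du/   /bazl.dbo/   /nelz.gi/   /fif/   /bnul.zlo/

/ljel/ — σ1 onset /lj/ (4→5 rises), coda /l/ ok → well-formed
/zwuz.du/ — σ1 onset /zw/ (2→5 rises), coda /z/ ok; σ2 onset /d/, coda /∅/ ok → well-formed
/bazl.dbo/ — violates constraint (c): syllable 2 onset /db/: /d/ (stop, 1) → /b/ (stop, 1) does not rise → ill-formed
/nelz.gi/ — σ1 onset /n/, coda /lz/ (2C) ok; σ2 onset /g/, coda /∅/ ok → well-formed
/fif/ — violates constraint (b): syllable 1 coda contains /f/, which is not a licensed coda consonant → ill-formed
/bnul.zlo/ — σ1 onset /bn/ (1→3 rises), coda /l/ ok; σ2 onset /zl/ (2→4 rises), coda /∅/ ok → well-formed
Well-formed: /ljel/, /zwuz.du/, /nelz.gi/, /bnul.zlo/ → 4.

4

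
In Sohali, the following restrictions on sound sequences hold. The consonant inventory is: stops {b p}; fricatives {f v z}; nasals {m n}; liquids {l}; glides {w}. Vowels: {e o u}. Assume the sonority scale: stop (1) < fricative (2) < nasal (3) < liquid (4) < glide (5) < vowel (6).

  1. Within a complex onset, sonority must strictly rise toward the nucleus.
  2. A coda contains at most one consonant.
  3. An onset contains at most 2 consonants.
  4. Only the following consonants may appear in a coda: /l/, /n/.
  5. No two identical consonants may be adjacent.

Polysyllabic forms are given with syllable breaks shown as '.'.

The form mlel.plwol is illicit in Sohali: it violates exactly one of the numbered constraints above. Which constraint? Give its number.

3

mlel.plwol: syllable 2 onset /plw/ has 3 consonants (> 2).
This is a violation of constraint 3: "An onset contains at most 2 consonants."
The remaining constraints (1, 2, 4, 5) are satisfied.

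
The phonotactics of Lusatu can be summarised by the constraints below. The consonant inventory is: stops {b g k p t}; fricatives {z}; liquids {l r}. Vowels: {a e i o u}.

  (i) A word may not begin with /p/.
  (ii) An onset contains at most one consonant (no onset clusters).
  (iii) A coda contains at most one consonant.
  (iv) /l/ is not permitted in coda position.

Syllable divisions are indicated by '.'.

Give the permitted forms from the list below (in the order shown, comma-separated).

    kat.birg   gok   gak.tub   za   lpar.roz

gok, gak.tub, za

kat.birg — violates constraint (iii): syllable 2 coda /rg/ has 2 consonants (> 1) → not permitted
gok — σ1 onset /g/, coda /k/ ok → permitted
gak.tub — σ1 onset /g/, coda /k/ ok; σ2 onset /t/, coda /b/ ok → permitted
za — σ1 onset /z/, coda /∅/ ok → permitted
lpar.roz — violates constraint (ii): syllable 1 onset /lp/ has 2 consonants (> 1) → not permitted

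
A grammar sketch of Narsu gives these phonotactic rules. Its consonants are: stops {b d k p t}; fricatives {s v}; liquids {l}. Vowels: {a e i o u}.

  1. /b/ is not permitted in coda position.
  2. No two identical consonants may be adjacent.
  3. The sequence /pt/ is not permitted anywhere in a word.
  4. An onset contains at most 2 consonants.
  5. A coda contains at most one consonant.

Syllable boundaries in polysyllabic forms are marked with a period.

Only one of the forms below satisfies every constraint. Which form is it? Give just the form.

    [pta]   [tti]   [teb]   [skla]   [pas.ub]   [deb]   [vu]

[vu]

[pta] — violates constraint 3: contains banned sequence /pt/ → phonotactically illegal
[tti] — violates constraint 2: adjacent identical consonants /tt/ → phonotactically illegal
[teb] — violates constraint 1: syllable 1 coda contains /b/ → phonotactically illegal
[skla] — violates constraint 4: syllable 1 onset /skl/ has 3 consonants (> 2) → phonotactically illegal
[pas.ub] — violates constraint 1: syllable 2 coda contains /b/ → phonotactically illegal
[deb] — violates constraint 1: syllable 1 coda contains /b/ → phonotactically illegal
[vu] — σ1 onset /v/, coda /∅/ ok → phonotactically legal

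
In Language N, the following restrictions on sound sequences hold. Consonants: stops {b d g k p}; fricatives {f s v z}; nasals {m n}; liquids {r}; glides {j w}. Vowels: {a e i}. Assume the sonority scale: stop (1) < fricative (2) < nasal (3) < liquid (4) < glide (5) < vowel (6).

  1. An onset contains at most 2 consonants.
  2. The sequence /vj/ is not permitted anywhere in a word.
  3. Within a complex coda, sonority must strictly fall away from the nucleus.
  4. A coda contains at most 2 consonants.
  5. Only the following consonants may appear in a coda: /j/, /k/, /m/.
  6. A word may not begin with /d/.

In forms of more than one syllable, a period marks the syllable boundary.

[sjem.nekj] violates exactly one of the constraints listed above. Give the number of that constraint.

[sjem.nekj]: syllable 2 coda /kj/: /k/ (stop, 1) → /j/ (glide, 5) does not fall.
This is a violation of constraint 3: "Within a complex coda, sonority must strictly fall away from the nucleus."
The remaining constraints (1, 2, 4, 5, 6) are satisfied.

3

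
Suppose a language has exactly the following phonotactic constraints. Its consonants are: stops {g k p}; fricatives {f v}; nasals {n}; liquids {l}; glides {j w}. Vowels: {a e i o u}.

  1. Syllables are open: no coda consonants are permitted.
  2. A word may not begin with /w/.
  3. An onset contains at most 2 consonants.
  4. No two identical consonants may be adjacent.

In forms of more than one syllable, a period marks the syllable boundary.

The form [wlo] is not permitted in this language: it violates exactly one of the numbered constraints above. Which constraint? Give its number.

2

[wlo]: word begins with /w/.
This is a violation of constraint 2: "A word may not begin with /w/."
The remaining constraints (1, 3, 4) are satisfied.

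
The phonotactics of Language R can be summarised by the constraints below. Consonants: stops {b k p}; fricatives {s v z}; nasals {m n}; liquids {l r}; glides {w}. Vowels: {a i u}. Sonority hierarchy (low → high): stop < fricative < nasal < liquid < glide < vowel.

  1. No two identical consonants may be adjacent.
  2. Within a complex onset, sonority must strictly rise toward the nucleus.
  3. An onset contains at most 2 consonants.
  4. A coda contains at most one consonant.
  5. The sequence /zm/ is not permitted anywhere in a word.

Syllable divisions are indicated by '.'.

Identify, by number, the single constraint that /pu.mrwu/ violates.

3

/pu.mrwu/: syllable 2 onset /mrw/ has 3 consonants (> 2).
This is a violation of constraint 3: "An onset contains at most 2 consonants."
The remaining constraints (1, 2, 4, 5) are satisfied.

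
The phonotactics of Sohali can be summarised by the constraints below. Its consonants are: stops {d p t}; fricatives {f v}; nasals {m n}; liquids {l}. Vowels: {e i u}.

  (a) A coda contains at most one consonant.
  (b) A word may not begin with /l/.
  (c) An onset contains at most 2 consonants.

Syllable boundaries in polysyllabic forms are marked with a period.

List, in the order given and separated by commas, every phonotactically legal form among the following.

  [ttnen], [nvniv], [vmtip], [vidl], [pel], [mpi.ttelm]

[ttnen] — violates constraint (c): syllable 1 onset /ttn/ has 3 consonants (> 2) → phonotactically illegal
[nvniv] — violates constraint (c): syllable 1 onset /nvn/ has 3 consonants (> 2) → phonotactically illegal
[vmtip] — violates constraint (c): syllable 1 onset /vmt/ has 3 consonants (> 2) → phonotactically illegal
[vidl] — violates constraint (a): syllable 1 coda /dl/ has 2 consonants (> 1) → phonotactically illegal
[pel] — σ1 onset /p/, coda /l/ ok → phonotactically legal
[mpi.ttelm] — violates constraint (a): syllable 2 coda /lm/ has 2 consonants (> 1) → phonotactically illegal

[pel]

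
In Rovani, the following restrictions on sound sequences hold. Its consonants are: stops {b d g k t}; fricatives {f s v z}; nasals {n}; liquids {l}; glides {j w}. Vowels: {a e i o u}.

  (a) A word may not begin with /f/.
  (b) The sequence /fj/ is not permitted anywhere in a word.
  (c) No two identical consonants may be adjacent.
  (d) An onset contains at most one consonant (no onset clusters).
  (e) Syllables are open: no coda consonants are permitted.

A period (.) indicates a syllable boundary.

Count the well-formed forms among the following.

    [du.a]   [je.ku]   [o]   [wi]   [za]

5

[du.a] — σ1 onset /d/, coda /∅/ ok; σ2 onset /∅/, coda /∅/ ok → well-formed
[je.ku] — σ1 onset /j/, coda /∅/ ok; σ2 onset /k/, coda /∅/ ok → well-formed
[o] — σ1 onset /∅/, coda /∅/ ok → well-formed
[wi] — σ1 onset /w/, coda /∅/ ok → well-formed
[za] — σ1 onset /z/, coda /∅/ ok → well-formed
Well-formed: [du.a], [je.ku], [o], [wi], [za] → 5.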